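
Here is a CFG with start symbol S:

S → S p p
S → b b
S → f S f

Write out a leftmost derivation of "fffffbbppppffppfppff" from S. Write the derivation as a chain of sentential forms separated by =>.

S => fSf   [S → f S f]
fSf => ffSff   [S → f S f]
ffSff => ffSppff   [S → S p p]
ffSppff => fffSfppff   [S → f S f]
fffSfppff => fffSppfppff   [S → S p p]
fffSppfppff => ffffSfppfppff   [S → f S f]
ffffSfppfppff => fffffSffppfppff   [S → f S f]
fffffSffppfppff => fffffSppffppfppff   [S → S p p]
fffffSppffppfppff => fffffSppppffppfppff   [S → S p p]
fffffSppppffppfppff => fffffbbppppffppfppff   [S → b b]

S => fSf => ffSff => ffSppff => fffSfppff => fffSppfppff => ffffSfppfppff => fffffSffppfppff => fffffSppffppfppff => fffffSppppffppfppff => fffffbbppppffppfppff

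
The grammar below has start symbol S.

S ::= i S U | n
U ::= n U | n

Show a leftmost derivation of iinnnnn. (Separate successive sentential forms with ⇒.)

S ⇒ iSU   [S ::= i S U]
iSU ⇒ iiSUU   [S ::= i S U]
iiSUU ⇒ iinUU   [S ::= n]
iinUU ⇒ iinnUU   [U ::= n U]
iinnUU ⇒ iinnnUU   [U ::= n U]
iinnnUU ⇒ iinnnnU   [U ::= n]
iinnnnU ⇒ iinnnnn   [U ::= n]

S ⇒ iSU ⇒ iiSUU ⇒ iinUU ⇒ iinnUU ⇒ iinnnUU ⇒ iinnnnU ⇒ iinnnnn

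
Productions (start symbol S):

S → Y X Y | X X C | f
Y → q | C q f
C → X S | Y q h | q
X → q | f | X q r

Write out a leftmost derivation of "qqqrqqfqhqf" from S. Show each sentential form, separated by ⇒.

S ⇒ YXY ⇒ qXY ⇒ qXqrY ⇒ qqqrY ⇒ qqqrCqf ⇒ qqqrYqhqf ⇒ qqqrCqfqhqf ⇒ qqqrqqfqhqf

S ⇒ YXY   [S → Y X Y]
YXY ⇒ qXY   [Y → q]
qXY ⇒ qXqrY   [X → X q r]
qXqrY ⇒ qqqrY   [X → q]
qqqrY ⇒ qqqrCqf   [Y → C q f]
qqqrCqf ⇒ qqqrYqhqf   [C → Y q h]
qqqrYqhqf ⇒ qqqrCqfqhqf   [Y → C q f]
qqqrCqfqhqf ⇒ qqqrqqfqhqf   [C → q]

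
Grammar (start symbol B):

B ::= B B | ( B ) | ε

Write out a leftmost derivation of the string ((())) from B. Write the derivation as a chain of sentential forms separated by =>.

B=>BB=>BBB=>(B)BB=>(BB)BB=>(BBB)BB=>((B)BB)BB=>(((B))BB)BB=>((())BB)BB=>((())B)BB=>((()))BB=>((()))B=>((()))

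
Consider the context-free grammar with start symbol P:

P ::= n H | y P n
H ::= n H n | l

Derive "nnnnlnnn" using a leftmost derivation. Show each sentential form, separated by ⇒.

P⇒nH⇒nnHn⇒nnnHnn⇒nnnnHnnn⇒nnnnlnnn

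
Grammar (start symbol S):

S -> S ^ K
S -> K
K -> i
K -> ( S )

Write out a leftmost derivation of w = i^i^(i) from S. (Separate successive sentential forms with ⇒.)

S⇒S^K⇒S^K^K⇒K^K^K⇒i^K^K⇒i^i^K⇒i^i^(S)⇒i^i^(K)⇒i^i^(i)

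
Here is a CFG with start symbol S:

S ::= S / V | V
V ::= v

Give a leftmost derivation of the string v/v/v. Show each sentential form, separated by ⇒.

S ⇒ S/V ⇒ S/V/V ⇒ V/V/V ⇒ v/V/V ⇒ v/v/V ⇒ v/v/v

S ⇒ S/V   [S ::= S / V]
S/V ⇒ S/V/V   [S ::= S / V]
S/V/V ⇒ V/V/V   [S ::= V]
V/V/V ⇒ v/V/V   [V ::= v]
v/V/V ⇒ v/v/V   [V ::= v]
v/v/V ⇒ v/v/v   [V ::= v]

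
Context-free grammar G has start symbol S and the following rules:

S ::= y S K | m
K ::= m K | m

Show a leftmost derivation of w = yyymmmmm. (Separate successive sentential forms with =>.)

S=>ySK=>yySKK=>yyySKKK=>yyymKKK=>yyymmKK=>yyymmmK=>yyymmmmK=>yyymmmmm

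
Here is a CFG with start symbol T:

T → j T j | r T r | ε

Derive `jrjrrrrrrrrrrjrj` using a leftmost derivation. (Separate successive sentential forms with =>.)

T=>jTj=>jrTrj=>jrjTjrj=>jrjrTrjrj=>jrjrrTrrjrj=>jrjrrrTrrrjrj=>jrjrrrrTrrrrjrj=>jrjrrrrrTrrrrrjrj=>jrjrrrrrrrrrrjrj

T => jTj   [T → j T j]
jTj => jrTrj   [T → r T r]
jrTrj => jrjTjrj   [T → j T j]
jrjTjrj => jrjrTrjrj   [T → r T r]
jrjrTrjrj => jrjrrTrrjrj   [T → r T r]
jrjrrTrrjrj => jrjrrrTrrrjrj   [T → r T r]
jrjrrrTrrrjrj => jrjrrrrTrrrrjrj   [T → r T r]
jrjrrrrTrrrrjrj => jrjrrrrrTrrrrrjrj   [T → r T r]
jrjrrrrrTrrrrrjrj => jrjrrrrrrrrrrjrj   [T → ε]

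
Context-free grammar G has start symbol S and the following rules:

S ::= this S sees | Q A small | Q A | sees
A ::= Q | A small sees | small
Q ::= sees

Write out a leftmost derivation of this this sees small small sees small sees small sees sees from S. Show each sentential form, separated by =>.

S => this S sees   [S ::= this S sees]
this S sees => this this S sees sees   [S ::= this S sees]
this this S sees sees => this this Q A small sees sees   [S ::= Q A small]
this this Q A small sees sees => this this sees A small sees sees   [Q ::= sees]
this this sees A small sees sees => this this sees A small sees small sees sees   [A ::= A small sees]
this this sees A small sees small sees sees => this this sees A small sees small sees small sees sees   [A ::= A small sees]
this this sees A small sees small sees small sees sees => this this sees small small sees small sees small sees sees   [A ::= small]

S => this S sees => this this S sees sees => this this Q A small sees sees => this this sees A small sees sees => this this sees A small sees small sees sees => this this sees A small sees small sees small sees sees => this this sees small small sees small sees small sees sees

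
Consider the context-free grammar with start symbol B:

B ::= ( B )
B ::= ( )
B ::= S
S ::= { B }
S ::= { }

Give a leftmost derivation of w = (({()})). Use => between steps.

B=>(B)=>((B))=>((S))=>(({B}))=>(({()}))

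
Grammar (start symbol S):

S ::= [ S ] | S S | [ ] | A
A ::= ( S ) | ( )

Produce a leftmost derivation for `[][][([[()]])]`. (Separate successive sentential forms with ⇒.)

S ⇒ SS   [S ::= S S]
SS ⇒ SSS   [S ::= S S]
SSS ⇒ []SS   [S ::= [ ]]
[]SS ⇒ [][]S   [S ::= [ ]]
[][]S ⇒ [][][S]   [S ::= [ S ]]
[][][S] ⇒ [][][A]   [S ::= A]
[][][A] ⇒ [][][(S)]   [A ::= ( S )]
[][][(S)] ⇒ [][][([S])]   [S ::= [ S ]]
[][][([S])] ⇒ [][][([[S]])]   [S ::= [ S ]]
[][][([[S]])] ⇒ [][][([[A]])]   [S ::= A]
[][][([[A]])] ⇒ [][][([[()]])]   [A ::= ( )]

S⇒SS⇒SSS⇒[]SS⇒[][]S⇒[][][S]⇒[][][A]⇒[][][(S)]⇒[][][([S])]⇒[][][([[S]])]⇒[][][([[A]])]⇒[][][([[()]])]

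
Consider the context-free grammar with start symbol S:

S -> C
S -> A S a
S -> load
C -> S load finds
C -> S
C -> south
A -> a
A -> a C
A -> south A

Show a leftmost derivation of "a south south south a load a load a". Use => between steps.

S => A S a => a C S a => a S S a => a A S a S a => a south A S a S a => a south south A S a S a => a south south south A S a S a => a south south south a S a S a => a south south south a load a S a => a south south south a load a load a

S => A S a   [S -> A S a]
A S a => a C S a   [A -> a C]
a C S a => a S S a   [C -> S]
a S S a => a A S a S a   [S -> A S a]
a A S a S a => a south A S a S a   [A -> south A]
a south A S a S a => a south south A S a S a   [A -> south A]
a south south A S a S a => a south south south A S a S a   [A -> south A]
a south south south A S a S a => a south south south a S a S a   [A -> a]
a south south south a S a S a => a south south south a load a S a   [S -> load]
a south south south a load a S a => a south south south a load a load a   [S -> load]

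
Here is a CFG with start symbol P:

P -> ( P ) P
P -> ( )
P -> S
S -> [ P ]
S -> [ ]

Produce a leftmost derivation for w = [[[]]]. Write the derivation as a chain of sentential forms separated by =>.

P => S => [P] => [S] => [[P]] => [[S]] => [[[]]]

P => S   [P -> S]
S => [P]   [S -> [ P ]]
[P] => [S]   [P -> S]
[S] => [[P]]   [S -> [ P ]]
[[P]] => [[S]]   [P -> S]
[[S]] => [[[]]]   [S -> [ ]]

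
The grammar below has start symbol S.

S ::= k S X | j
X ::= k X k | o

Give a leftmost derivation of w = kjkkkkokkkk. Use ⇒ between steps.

S ⇒ kSX   [S ::= k S X]
kSX ⇒ kjX   [S ::= j]
kjX ⇒ kjkXk   [X ::= k X k]
kjkXk ⇒ kjkkXkk   [X ::= k X k]
kjkkXkk ⇒ kjkkkXkkk   [X ::= k X k]
kjkkkXkkk ⇒ kjkkkkXkkkk   [X ::= k X k]
kjkkkkXkkkk ⇒ kjkkkkokkkk   [X ::= o]

S ⇒ kSX ⇒ kjX ⇒ kjkXk ⇒ kjkkXkk ⇒ kjkkkXkkk ⇒ kjkkkkXkkkk ⇒ kjkkkkokkkk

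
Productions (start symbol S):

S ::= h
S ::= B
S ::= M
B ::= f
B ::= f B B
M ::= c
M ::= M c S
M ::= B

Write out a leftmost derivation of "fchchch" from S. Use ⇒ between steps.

S ⇒ M ⇒ McS ⇒ McScS ⇒ McScScS ⇒ BcScScS ⇒ fcScScS ⇒ fchcScS ⇒ fchchcS ⇒ fchchch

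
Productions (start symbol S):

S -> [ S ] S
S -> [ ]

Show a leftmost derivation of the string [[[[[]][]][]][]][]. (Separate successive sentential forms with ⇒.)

S ⇒ [S]S ⇒ [[S]S]S ⇒ [[[S]S]S]S ⇒ [[[[S]S]S]S]S ⇒ [[[[[]]S]S]S]S ⇒ [[[[[]][]]S]S]S ⇒ [[[[[]][]][]]S]S ⇒ [[[[[]][]][]][]]S ⇒ [[[[[]][]][]][]][]

S ⇒ [S]S   [S -> [ S ] S]
[S]S ⇒ [[S]S]S   [S -> [ S ] S]
[[S]S]S ⇒ [[[S]S]S]S   [S -> [ S ] S]
[[[S]S]S]S ⇒ [[[[S]S]S]S]S   [S -> [ S ] S]
[[[[S]S]S]S]S ⇒ [[[[[]]S]S]S]S   [S -> [ ]]
[[[[[]]S]S]S]S ⇒ [[[[[]][]]S]S]S   [S -> [ ]]
[[[[[]][]]S]S]S ⇒ [[[[[]][]][]]S]S   [S -> [ ]]
[[[[[]][]][]]S]S ⇒ [[[[[]][]][]][]]S   [S -> [ ]]
[[[[[]][]][]][]]S ⇒ [[[[[]][]][]][]][]   [S -> [ ]]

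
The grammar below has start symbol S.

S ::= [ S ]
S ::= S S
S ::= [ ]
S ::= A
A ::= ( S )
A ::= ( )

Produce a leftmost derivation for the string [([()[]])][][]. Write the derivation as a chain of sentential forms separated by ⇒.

S⇒SS⇒SSS⇒[S]SS⇒[A]SS⇒[(S)]SS⇒[([S])]SS⇒[([SS])]SS⇒[([AS])]SS⇒[([()S])]SS⇒[([()[]])]SS⇒[([()[]])][]S⇒[([()[]])][][]

S ⇒ SS   [S ::= S S]
SS ⇒ SSS   [S ::= S S]
SSS ⇒ [S]SS   [S ::= [ S ]]
[S]SS ⇒ [A]SS   [S ::= A]
[A]SS ⇒ [(S)]SS   [A ::= ( S )]
[(S)]SS ⇒ [([S])]SS   [S ::= [ S ]]
[([S])]SS ⇒ [([SS])]SS   [S ::= S S]
[([SS])]SS ⇒ [([AS])]SS   [S ::= A]
[([AS])]SS ⇒ [([()S])]SS   [A ::= ( )]
[([()S])]SS ⇒ [([()[]])]SS   [S ::= [ ]]
[([()[]])]SS ⇒ [([()[]])][]S   [S ::= [ ]]
[([()[]])][]S ⇒ [([()[]])][][]   [S ::= [ ]]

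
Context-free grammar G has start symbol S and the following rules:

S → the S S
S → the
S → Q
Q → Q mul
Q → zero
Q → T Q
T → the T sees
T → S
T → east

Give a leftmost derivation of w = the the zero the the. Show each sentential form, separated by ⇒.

S ⇒ the S S ⇒ the the S S S ⇒ the the Q S S ⇒ the the zero S S ⇒ the the zero the S ⇒ the the zero the the

S ⇒ the S S   [S → the S S]
the S S ⇒ the the S S S   [S → the S S]
the the S S S ⇒ the the Q S S   [S → Q]
the the Q S S ⇒ the the zero S S   [Q → zero]
the the zero S S ⇒ the the zero the S   [S → the]
the the zero the S ⇒ the the zero the the   [S → the]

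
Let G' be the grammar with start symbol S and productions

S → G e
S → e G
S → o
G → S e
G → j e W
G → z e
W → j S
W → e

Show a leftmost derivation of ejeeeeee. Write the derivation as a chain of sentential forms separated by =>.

S => eG => eSe => eGee => eSeee => eGeeee => ejeWeeee => ejeeeeee

S => eG   [S → e G]
eG => eSe   [G → S e]
eSe => eGee   [S → G e]
eGee => eSeee   [G → S e]
eSeee => eGeeee   [S → G e]
eGeeee => ejeWeeee   [G → j e W]
ejeWeeee => ejeeeeee   [W → e]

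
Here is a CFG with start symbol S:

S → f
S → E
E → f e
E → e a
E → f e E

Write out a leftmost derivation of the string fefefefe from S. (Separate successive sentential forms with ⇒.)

S ⇒ E   [S → E]
E ⇒ feE   [E → f e E]
feE ⇒ fefeE   [E → f e E]
fefeE ⇒ fefefeE   [E → f e E]
fefefeE ⇒ fefefefe   [E → f e]

S⇒E⇒feE⇒fefeE⇒fefefeE⇒fefefefe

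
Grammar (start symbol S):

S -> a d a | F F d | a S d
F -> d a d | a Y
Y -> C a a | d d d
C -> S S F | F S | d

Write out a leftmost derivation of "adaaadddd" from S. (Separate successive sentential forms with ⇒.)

S ⇒ FFd ⇒ aYFd ⇒ aCaaFd ⇒ adaaFd ⇒ adaaaYd ⇒ adaaadddd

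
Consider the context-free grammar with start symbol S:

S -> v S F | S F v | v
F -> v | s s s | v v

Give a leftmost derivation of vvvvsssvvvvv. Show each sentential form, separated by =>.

S=>SFv=>SFvFv=>vSFFvFv=>vvSFFFvFv=>vvvFFFvFv=>vvvvFFvFv=>vvvvsssFvFv=>vvvvsssvvFv=>vvvvsssvvvvv

S => SFv   [S -> S F v]
SFv => SFvFv   [S -> S F v]
SFvFv => vSFFvFv   [S -> v S F]
vSFFvFv => vvSFFFvFv   [S -> v S F]
vvSFFFvFv => vvvFFFvFv   [S -> v]
vvvFFFvFv => vvvvFFvFv   [F -> v]
vvvvFFvFv => vvvvsssFvFv   [F -> s s s]
vvvvsssFvFv => vvvvsssvvFv   [F -> v]
vvvvsssvvFv => vvvvsssvvvvv   [F -> v v]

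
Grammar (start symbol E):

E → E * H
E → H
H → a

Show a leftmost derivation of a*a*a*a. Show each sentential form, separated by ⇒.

E ⇒ E*H   [E → E * H]
E*H ⇒ E*H*H   [E → E * H]
E*H*H ⇒ E*H*H*H   [E → E * H]
E*H*H*H ⇒ H*H*H*H   [E → H]
H*H*H*H ⇒ a*H*H*H   [H → a]
a*H*H*H ⇒ a*a*H*H   [H → a]
a*a*H*H ⇒ a*a*a*H   [H → a]
a*a*a*H ⇒ a*a*a*a   [H → a]

E ⇒ E*H ⇒ E*H*H ⇒ E*H*H*H ⇒ H*H*H*H ⇒ a*H*H*H ⇒ a*a*H*H ⇒ a*a*a*H ⇒ a*a*a*a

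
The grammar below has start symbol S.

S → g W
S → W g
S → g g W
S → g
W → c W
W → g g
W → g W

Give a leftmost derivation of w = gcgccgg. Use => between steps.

S => gW   [S → g W]
gW => gcW   [W → c W]
gcW => gcgW   [W → g W]
gcgW => gcgcW   [W → c W]
gcgcW => gcgccW   [W → c W]
gcgccW => gcgccgg   [W → g g]

S=>gW=>gcW=>gcgW=>gcgcW=>gcgccW=>gcgccgg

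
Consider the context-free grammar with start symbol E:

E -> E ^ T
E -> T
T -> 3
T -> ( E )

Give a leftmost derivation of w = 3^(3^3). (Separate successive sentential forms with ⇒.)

E ⇒ E^T   [E -> E ^ T]
E^T ⇒ T^T   [E -> T]
T^T ⇒ 3^T   [T -> 3]
3^T ⇒ 3^(E)   [T -> ( E )]
3^(E) ⇒ 3^(E^T)   [E -> E ^ T]
3^(E^T) ⇒ 3^(T^T)   [E -> T]
3^(T^T) ⇒ 3^(3^T)   [T -> 3]
3^(3^T) ⇒ 3^(3^3)   [T -> 3]

E ⇒ E^T ⇒ T^T ⇒ 3^T ⇒ 3^(E) ⇒ 3^(E^T) ⇒ 3^(T^T) ⇒ 3^(3^T) ⇒ 3^(3^3)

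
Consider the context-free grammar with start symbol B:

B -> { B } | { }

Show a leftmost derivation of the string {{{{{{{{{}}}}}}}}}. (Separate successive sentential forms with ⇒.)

B ⇒ {B} ⇒ {{B}} ⇒ {{{B}}} ⇒ {{{{B}}}} ⇒ {{{{{B}}}}} ⇒ {{{{{{B}}}}}} ⇒ {{{{{{{B}}}}}}} ⇒ {{{{{{{{B}}}}}}}} ⇒ {{{{{{{{{}}}}}}}}}

B ⇒ {B}   [B -> { B }]
{B} ⇒ {{B}}   [B -> { B }]
{{B}} ⇒ {{{B}}}   [B -> { B }]
{{{B}}} ⇒ {{{{B}}}}   [B -> { B }]
{{{{B}}}} ⇒ {{{{{B}}}}}   [B -> { B }]
{{{{{B}}}}} ⇒ {{{{{{B}}}}}}   [B -> { B }]
{{{{{{B}}}}}} ⇒ {{{{{{{B}}}}}}}   [B -> { B }]
{{{{{{{B}}}}}}} ⇒ {{{{{{{{B}}}}}}}}   [B -> { B }]
{{{{{{{{B}}}}}}}} ⇒ {{{{{{{{{}}}}}}}}}   [B -> { }]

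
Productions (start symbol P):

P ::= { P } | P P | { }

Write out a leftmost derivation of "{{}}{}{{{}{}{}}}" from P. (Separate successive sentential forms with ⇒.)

P ⇒ PP   [P ::= P P]
PP ⇒ PPP   [P ::= P P]
PPP ⇒ {P}PP   [P ::= { P }]
{P}PP ⇒ {{}}PP   [P ::= { }]
{{}}PP ⇒ {{}}{}P   [P ::= { }]
{{}}{}P ⇒ {{}}{}{P}   [P ::= { P }]
{{}}{}{P} ⇒ {{}}{}{{P}}   [P ::= { P }]
{{}}{}{{P}} ⇒ {{}}{}{{PP}}   [P ::= P P]
{{}}{}{{PP}} ⇒ {{}}{}{{PPP}}   [P ::= P P]
{{}}{}{{PPP}} ⇒ {{}}{}{{{}PP}}   [P ::= { }]
{{}}{}{{{}PP}} ⇒ {{}}{}{{{}{}P}}   [P ::= { }]
{{}}{}{{{}{}P}} ⇒ {{}}{}{{{}{}{}}}   [P ::= { }]

P ⇒ PP ⇒ PPP ⇒ {P}PP ⇒ {{}}PP ⇒ {{}}{}P ⇒ {{}}{}{P} ⇒ {{}}{}{{P}} ⇒ {{}}{}{{PP}} ⇒ {{}}{}{{PPP}} ⇒ {{}}{}{{{}PP}} ⇒ {{}}{}{{{}{}P}} ⇒ {{}}{}{{{}{}{}}}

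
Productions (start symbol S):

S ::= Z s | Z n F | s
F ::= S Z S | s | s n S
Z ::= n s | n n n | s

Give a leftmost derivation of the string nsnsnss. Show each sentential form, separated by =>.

S => ZnF => nsnF => nsnsnS => nsnsnZs => nsnsnss

S => ZnF   [S ::= Z n F]
ZnF => nsnF   [Z ::= n s]
nsnF => nsnsnS   [F ::= s n S]
nsnsnS => nsnsnZs   [S ::= Z s]
nsnsnZs => nsnsnss   [Z ::= s]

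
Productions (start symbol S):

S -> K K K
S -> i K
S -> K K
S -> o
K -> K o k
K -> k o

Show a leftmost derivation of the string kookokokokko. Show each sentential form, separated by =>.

S => KK => KokK => KokokK => KokokokK => KokokokokK => kookokokokK => kookokokokko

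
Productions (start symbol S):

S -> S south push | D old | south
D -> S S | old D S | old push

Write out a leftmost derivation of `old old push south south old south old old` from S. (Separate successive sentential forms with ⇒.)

S ⇒ D old ⇒ old D S old ⇒ old old push S old ⇒ old old push D old old ⇒ old old push S S old old ⇒ old old push D old S old old ⇒ old old push S S old S old old ⇒ old old push south S old S old old ⇒ old old push south south old S old old ⇒ old old push south south old south old old

S ⇒ D old   [S -> D old]
D old ⇒ old D S old   [D -> old D S]
old D S old ⇒ old old push S old   [D -> old push]
old old push S old ⇒ old old push D old old   [S -> D old]
old old push D old old ⇒ old old push S S old old   [D -> S S]
old old push S S old old ⇒ old old push D old S old old   [S -> D old]
old old push D old S old old ⇒ old old push S S old S old old   [D -> S S]
old old push S S old S old old ⇒ old old push south S old S old old   [S -> south]
old old push south S old S old old ⇒ old old push south south old S old old   [S -> south]
old old push south south old S old old ⇒ old old push south south old south old old   [S -> south]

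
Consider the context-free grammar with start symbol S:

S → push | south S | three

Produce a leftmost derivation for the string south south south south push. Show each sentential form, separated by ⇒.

S ⇒ south S ⇒ south south S ⇒ south south south S ⇒ south south south south S ⇒ south south south south push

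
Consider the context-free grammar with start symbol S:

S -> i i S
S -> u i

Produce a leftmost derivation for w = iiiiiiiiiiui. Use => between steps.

S => iiS   [S -> i i S]
iiS => iiiiS   [S -> i i S]
iiiiS => iiiiiiS   [S -> i i S]
iiiiiiS => iiiiiiiiS   [S -> i i S]
iiiiiiiiS => iiiiiiiiiiS   [S -> i i S]
iiiiiiiiiiS => iiiiiiiiiiui   [S -> u i]

S => iiS => iiiiS => iiiiiiS => iiiiiiiiS => iiiiiiiiiiS => iiiiiiiiiiui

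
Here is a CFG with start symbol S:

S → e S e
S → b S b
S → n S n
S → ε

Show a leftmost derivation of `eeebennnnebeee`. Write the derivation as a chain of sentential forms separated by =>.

S => eSe   [S → e S e]
eSe => eeSee   [S → e S e]
eeSee => eeeSeee   [S → e S e]
eeeSeee => eeebSbeee   [S → b S b]
eeebSbeee => eeebeSebeee   [S → e S e]
eeebeSebeee => eeebenSnebeee   [S → n S n]
eeebenSnebeee => eeebennSnnebeee   [S → n S n]
eeebennSnnebeee => eeebennnnebeee   [S → ε]

S => eSe => eeSee => eeeSeee => eeebSbeee => eeebeSebeee => eeebenSnebeee => eeebennSnnebeee => eeebennnnebeee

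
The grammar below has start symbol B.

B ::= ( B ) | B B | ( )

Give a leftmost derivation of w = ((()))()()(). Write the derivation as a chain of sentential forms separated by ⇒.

B⇒BB⇒BBB⇒BBBB⇒(B)BBB⇒((B))BBB⇒((()))BBB⇒((()))()BB⇒((()))()()B⇒((()))()()()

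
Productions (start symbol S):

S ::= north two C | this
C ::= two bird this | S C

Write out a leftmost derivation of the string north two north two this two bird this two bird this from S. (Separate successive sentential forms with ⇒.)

S ⇒ north two C ⇒ north two S C ⇒ north two north two C C ⇒ north two north two S C C ⇒ north two north two this C C ⇒ north two north two this two bird this C ⇒ north two north two this two bird this two bird this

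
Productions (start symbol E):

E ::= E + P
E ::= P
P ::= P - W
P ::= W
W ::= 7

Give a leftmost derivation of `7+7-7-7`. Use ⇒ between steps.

E ⇒ E+P ⇒ P+P ⇒ W+P ⇒ 7+P ⇒ 7+P-W ⇒ 7+P-W-W ⇒ 7+W-W-W ⇒ 7+7-W-W ⇒ 7+7-7-W ⇒ 7+7-7-7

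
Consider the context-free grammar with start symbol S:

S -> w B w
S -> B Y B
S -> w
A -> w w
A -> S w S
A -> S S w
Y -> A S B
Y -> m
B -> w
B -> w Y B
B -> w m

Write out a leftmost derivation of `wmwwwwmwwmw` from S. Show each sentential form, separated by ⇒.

S ⇒ BYB   [S -> B Y B]
BYB ⇒ wYB   [B -> w]
wYB ⇒ wmB   [Y -> m]
wmB ⇒ wmwYB   [B -> w Y B]
wmwYB ⇒ wmwASBB   [Y -> A S B]
wmwASBB ⇒ wmwwwSBB   [A -> w w]
wmwwwSBB ⇒ wmwwwBYBBB   [S -> B Y B]
wmwwwBYBBB ⇒ wmwwwwYBBB   [B -> w]
wmwwwwYBBB ⇒ wmwwwwmBBB   [Y -> m]
wmwwwwmBBB ⇒ wmwwwwmwBB   [B -> w]
wmwwwwmwBB ⇒ wmwwwwmwwmB   [B -> w m]
wmwwwwmwwmB ⇒ wmwwwwmwwmw   [B -> w]

S ⇒ BYB ⇒ wYB ⇒ wmB ⇒ wmwYB ⇒ wmwASBB ⇒ wmwwwSBB ⇒ wmwwwBYBBB ⇒ wmwwwwYBBB ⇒ wmwwwwmBBB ⇒ wmwwwwmwBB ⇒ wmwwwwmwwmB ⇒ wmwwwwmwwmw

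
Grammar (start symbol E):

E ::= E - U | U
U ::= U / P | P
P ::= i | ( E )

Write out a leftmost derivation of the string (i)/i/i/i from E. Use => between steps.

E => U => U/P => U/P/P => U/P/P/P => P/P/P/P => (E)/P/P/P => (U)/P/P/P => (P)/P/P/P => (i)/P/P/P => (i)/i/P/P => (i)/i/i/P => (i)/i/i/i

E => U   [E ::= U]
U => U/P   [U ::= U / P]
U/P => U/P/P   [U ::= U / P]
U/P/P => U/P/P/P   [U ::= U / P]
U/P/P/P => P/P/P/P   [U ::= P]
P/P/P/P => (E)/P/P/P   [P ::= ( E )]
(E)/P/P/P => (U)/P/P/P   [E ::= U]
(U)/P/P/P => (P)/P/P/P   [U ::= P]
(P)/P/P/P => (i)/P/P/P   [P ::= i]
(i)/P/P/P => (i)/i/P/P   [P ::= i]
(i)/i/P/P => (i)/i/i/P   [P ::= i]
(i)/i/i/P => (i)/i/i/i   [P ::= i]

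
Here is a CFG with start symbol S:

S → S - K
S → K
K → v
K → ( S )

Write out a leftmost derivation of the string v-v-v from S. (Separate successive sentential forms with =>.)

S => S-K   [S → S - K]
S-K => S-K-K   [S → S - K]
S-K-K => K-K-K   [S → K]
K-K-K => v-K-K   [K → v]
v-K-K => v-v-K   [K → v]
v-v-K => v-v-v   [K → v]

S=>S-K=>S-K-K=>K-K-K=>v-K-K=>v-v-K=>v-v-v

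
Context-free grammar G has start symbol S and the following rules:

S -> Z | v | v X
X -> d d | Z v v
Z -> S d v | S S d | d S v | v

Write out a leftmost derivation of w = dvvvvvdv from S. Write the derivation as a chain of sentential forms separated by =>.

S => Z   [S -> Z]
Z => dSv   [Z -> d S v]
dSv => dZv   [S -> Z]
dZv => dSSdv   [Z -> S S d]
dSSdv => dvXSdv   [S -> v X]
dvXSdv => dvZvvSdv   [X -> Z v v]
dvZvvSdv => dvvvvSdv   [Z -> v]
dvvvvSdv => dvvvvZdv   [S -> Z]
dvvvvZdv => dvvvvvdv   [Z -> v]

S=>Z=>dSv=>dZv=>dSSdv=>dvXSdv=>dvZvvSdv=>dvvvvSdv=>dvvvvZdv=>dvvvvvdv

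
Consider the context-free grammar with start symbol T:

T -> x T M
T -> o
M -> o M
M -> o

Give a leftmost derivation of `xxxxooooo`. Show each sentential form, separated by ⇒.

T ⇒ xTM ⇒ xxTMM ⇒ xxxTMMM ⇒ xxxxTMMMM ⇒ xxxxoMMMM ⇒ xxxxooMMM ⇒ xxxxoooMM ⇒ xxxxooooM ⇒ xxxxooooo

T ⇒ xTM   [T -> x T M]
xTM ⇒ xxTMM   [T -> x T M]
xxTMM ⇒ xxxTMMM   [T -> x T M]
xxxTMMM ⇒ xxxxTMMMM   [T -> x T M]
xxxxTMMMM ⇒ xxxxoMMMM   [T -> o]
xxxxoMMMM ⇒ xxxxooMMM   [M -> o]
xxxxooMMM ⇒ xxxxoooMM   [M -> o]
xxxxoooMM ⇒ xxxxooooM   [M -> o]
xxxxooooM ⇒ xxxxooooo   [M -> o]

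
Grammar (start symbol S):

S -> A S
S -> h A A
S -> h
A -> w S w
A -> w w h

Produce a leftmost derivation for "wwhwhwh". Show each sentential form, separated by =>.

S=>AS=>wwhS=>wwhAS=>wwhwSwS=>wwhwhwS=>wwhwhwh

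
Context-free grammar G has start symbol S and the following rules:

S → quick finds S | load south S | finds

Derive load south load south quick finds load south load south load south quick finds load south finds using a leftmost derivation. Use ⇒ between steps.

S ⇒ load south S   [S → load south S]
load south S ⇒ load south load south S   [S → load south S]
load south load south S ⇒ load south load south quick finds S   [S → quick finds S]
load south load south quick finds S ⇒ load south load south quick finds load south S   [S → load south S]
load south load south quick finds load south S ⇒ load south load south quick finds load south load south S   [S → load south S]
load south load south quick finds load south load south S ⇒ load south load south quick finds load south load south load south S   [S → load south S]
load south load south quick finds load south load south load south S ⇒ load south load south quick finds load south load south load south quick finds S   [S → quick finds S]
load south load south quick finds load south load south load south quick finds S ⇒ load south load south quick finds load south load south load south quick finds load south S   [S → load south S]
load south load south quick finds load south load south load south quick finds load south S ⇒ load south load south quick finds load south load south load south quick finds load south finds   [S → finds]

S ⇒ load south S ⇒ load south load south S ⇒ load south load south quick finds S ⇒ load south load south quick finds load south S ⇒ load south load south quick finds load south load south S ⇒ load south load south quick finds load south load south load south S ⇒ load south load south quick finds load south load south load south quick finds S ⇒ load south load south quick finds load south load south load south quick finds load south S ⇒ load south load south quick finds load south load south load south quick finds load south finds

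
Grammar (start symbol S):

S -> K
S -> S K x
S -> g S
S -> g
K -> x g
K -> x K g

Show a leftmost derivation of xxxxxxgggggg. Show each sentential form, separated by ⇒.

S ⇒ K   [S -> K]
K ⇒ xKg   [K -> x K g]
xKg ⇒ xxKgg   [K -> x K g]
xxKgg ⇒ xxxKggg   [K -> x K g]
xxxKggg ⇒ xxxxKgggg   [K -> x K g]
xxxxKgggg ⇒ xxxxxKggggg   [K -> x K g]
xxxxxKggggg ⇒ xxxxxxgggggg   [K -> x g]

S ⇒ K ⇒ xKg ⇒ xxKgg ⇒ xxxKggg ⇒ xxxxKgggg ⇒ xxxxxKggggg ⇒ xxxxxxgggggg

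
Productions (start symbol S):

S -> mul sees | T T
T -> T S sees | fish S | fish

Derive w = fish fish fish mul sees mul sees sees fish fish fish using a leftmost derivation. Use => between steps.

S => T T => fish S T => fish T T T => fish fish S T T => fish fish T T T T => fish fish T S sees T T T => fish fish fish S S sees T T T => fish fish fish mul sees S sees T T T => fish fish fish mul sees mul sees sees T T T => fish fish fish mul sees mul sees sees fish T T => fish fish fish mul sees mul sees sees fish fish T => fish fish fish mul sees mul sees sees fish fish fish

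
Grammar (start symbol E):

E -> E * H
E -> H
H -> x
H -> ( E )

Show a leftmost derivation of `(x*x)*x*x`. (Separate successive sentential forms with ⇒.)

E ⇒ E*H   [E -> E * H]
E*H ⇒ E*H*H   [E -> E * H]
E*H*H ⇒ H*H*H   [E -> H]
H*H*H ⇒ (E)*H*H   [H -> ( E )]
(E)*H*H ⇒ (E*H)*H*H   [E -> E * H]
(E*H)*H*H ⇒ (H*H)*H*H   [E -> H]
(H*H)*H*H ⇒ (x*H)*H*H   [H -> x]
(x*H)*H*H ⇒ (x*x)*H*H   [H -> x]
(x*x)*H*H ⇒ (x*x)*x*H   [H -> x]
(x*x)*x*H ⇒ (x*x)*x*x   [H -> x]

E ⇒ E*H ⇒ E*H*H ⇒ H*H*H ⇒ (E)*H*H ⇒ (E*H)*H*H ⇒ (H*H)*H*H ⇒ (x*H)*H*H ⇒ (x*x)*H*H ⇒ (x*x)*x*H ⇒ (x*x)*x*x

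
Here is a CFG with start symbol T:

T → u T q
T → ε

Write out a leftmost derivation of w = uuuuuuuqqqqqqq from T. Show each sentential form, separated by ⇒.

T ⇒ uTq ⇒ uuTqq ⇒ uuuTqqq ⇒ uuuuTqqqq ⇒ uuuuuTqqqqq ⇒ uuuuuuTqqqqqq ⇒ uuuuuuuTqqqqqqq ⇒ uuuuuuuqqqqqqq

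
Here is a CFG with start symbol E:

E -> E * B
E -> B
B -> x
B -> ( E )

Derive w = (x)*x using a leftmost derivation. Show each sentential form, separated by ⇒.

E ⇒ E*B ⇒ B*B ⇒ (E)*B ⇒ (B)*B ⇒ (x)*B ⇒ (x)*x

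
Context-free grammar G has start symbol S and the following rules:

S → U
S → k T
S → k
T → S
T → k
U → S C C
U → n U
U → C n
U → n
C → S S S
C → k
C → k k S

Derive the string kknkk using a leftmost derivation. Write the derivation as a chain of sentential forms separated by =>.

S => U   [S → U]
U => SCC   [U → S C C]
SCC => kTCC   [S → k T]
kTCC => kSCC   [T → S]
kSCC => kUCC   [S → U]
kUCC => kCnCC   [U → C n]
kCnCC => kknCC   [C → k]
kknCC => kknkC   [C → k]
kknkC => kknkk   [C → k]

S=>U=>SCC=>kTCC=>kSCC=>kUCC=>kCnCC=>kknCC=>kknkC=>kknkk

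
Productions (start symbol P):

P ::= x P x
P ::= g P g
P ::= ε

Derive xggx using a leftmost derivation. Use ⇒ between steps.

P ⇒ xPx   [P ::= x P x]
xPx ⇒ xgPgx   [P ::= g P g]
xgPgx ⇒ xggx   [P ::= ε]

P ⇒ xPx ⇒ xgPgx ⇒ xggx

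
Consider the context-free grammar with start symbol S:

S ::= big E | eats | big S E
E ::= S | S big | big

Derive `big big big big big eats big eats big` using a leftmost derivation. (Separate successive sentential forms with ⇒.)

S ⇒ big E ⇒ big S ⇒ big big E ⇒ big big S big ⇒ big big big S E big ⇒ big big big big S E E big ⇒ big big big big big E E E big ⇒ big big big big big S E E big ⇒ big big big big big eats E E big ⇒ big big big big big eats big E big ⇒ big big big big big eats big S big ⇒ big big big big big eats big eats big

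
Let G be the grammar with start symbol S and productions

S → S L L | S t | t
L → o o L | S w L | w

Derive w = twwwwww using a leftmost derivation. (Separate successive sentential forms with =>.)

S => SLL   [S → S L L]
SLL => SLLLL   [S → S L L]
SLLLL => SLLLLLL   [S → S L L]
SLLLLLL => tLLLLLL   [S → t]
tLLLLLL => twLLLLL   [L → w]
twLLLLL => twwLLLL   [L → w]
twwLLLL => twwwLLL   [L → w]
twwwLLL => twwwwLL   [L → w]
twwwwLL => twwwwwL   [L → w]
twwwwwL => twwwwww   [L → w]

S=>SLL=>SLLLL=>SLLLLLL=>tLLLLLL=>twLLLLL=>twwLLLL=>twwwLLL=>twwwwLL=>twwwwwL=>twwwwww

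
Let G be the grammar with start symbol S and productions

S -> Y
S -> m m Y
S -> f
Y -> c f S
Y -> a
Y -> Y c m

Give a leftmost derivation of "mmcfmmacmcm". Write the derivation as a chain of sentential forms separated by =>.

S=>mmY=>mmYcm=>mmcfScm=>mmcfmmYcm=>mmcfmmYcmcm=>mmcfmmacmcm

S => mmY   [S -> m m Y]
mmY => mmYcm   [Y -> Y c m]
mmYcm => mmcfScm   [Y -> c f S]
mmcfScm => mmcfmmYcm   [S -> m m Y]
mmcfmmYcm => mmcfmmYcmcm   [Y -> Y c m]
mmcfmmYcmcm => mmcfmmacmcm   [Y -> a]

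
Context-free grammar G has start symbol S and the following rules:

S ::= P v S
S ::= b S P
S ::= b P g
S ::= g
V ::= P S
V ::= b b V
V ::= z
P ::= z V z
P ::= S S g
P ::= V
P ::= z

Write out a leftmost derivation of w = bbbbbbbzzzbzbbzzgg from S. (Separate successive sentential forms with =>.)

S => bPg => bVg => bbbVg => bbbbbVg => bbbbbbbVg => bbbbbbbPSg => bbbbbbbzVzSg => bbbbbbbzzzSg => bbbbbbbzzzbPgg => bbbbbbbzzzbzVzgg => bbbbbbbzzzbzbbVzgg => bbbbbbbzzzbzbbzzgg

S => bPg   [S ::= b P g]
bPg => bVg   [P ::= V]
bVg => bbbVg   [V ::= b b V]
bbbVg => bbbbbVg   [V ::= b b V]
bbbbbVg => bbbbbbbVg   [V ::= b b V]
bbbbbbbVg => bbbbbbbPSg   [V ::= P S]
bbbbbbbPSg => bbbbbbbzVzSg   [P ::= z V z]
bbbbbbbzVzSg => bbbbbbbzzzSg   [V ::= z]
bbbbbbbzzzSg => bbbbbbbzzzbPgg   [S ::= b P g]
bbbbbbbzzzbPgg => bbbbbbbzzzbzVzgg   [P ::= z V z]
bbbbbbbzzzbzVzgg => bbbbbbbzzzbzbbVzgg   [V ::= b b V]
bbbbbbbzzzbzbbVzgg => bbbbbbbzzzbzbbzzgg   [V ::= z]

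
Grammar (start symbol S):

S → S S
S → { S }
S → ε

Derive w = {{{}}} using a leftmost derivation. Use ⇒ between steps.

S ⇒ {S} ⇒ {SS} ⇒ {SSS} ⇒ {SSSS} ⇒ {SSSSS} ⇒ {{S}SSSS} ⇒ {{{S}}SSSS} ⇒ {{{}}SSSS} ⇒ {{{}}SSS} ⇒ {{{}}SS} ⇒ {{{}}S} ⇒ {{{}}}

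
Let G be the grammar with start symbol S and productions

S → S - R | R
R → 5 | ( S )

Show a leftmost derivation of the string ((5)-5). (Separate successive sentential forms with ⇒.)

S ⇒ R ⇒ (S) ⇒ (S-R) ⇒ (R-R) ⇒ ((S)-R) ⇒ ((R)-R) ⇒ ((5)-R) ⇒ ((5)-5)

S ⇒ R   [S → R]
R ⇒ (S)   [R → ( S )]
(S) ⇒ (S-R)   [S → S - R]
(S-R) ⇒ (R-R)   [S → R]
(R-R) ⇒ ((S)-R)   [R → ( S )]
((S)-R) ⇒ ((R)-R)   [S → R]
((R)-R) ⇒ ((5)-R)   [R → 5]
((5)-R) ⇒ ((5)-5)   [R → 5]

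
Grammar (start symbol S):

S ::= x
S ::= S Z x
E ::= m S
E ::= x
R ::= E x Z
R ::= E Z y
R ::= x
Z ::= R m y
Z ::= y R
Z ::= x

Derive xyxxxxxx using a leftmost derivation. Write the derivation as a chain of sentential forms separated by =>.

S => SZx => SZxZx => xZxZx => xyRxZx => xyExZxZx => xyxxZxZx => xyxxxxZx => xyxxxxxx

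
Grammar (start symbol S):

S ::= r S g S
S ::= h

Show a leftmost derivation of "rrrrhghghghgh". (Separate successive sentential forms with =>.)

S => rSgS   [S ::= r S g S]
rSgS => rrSgSgS   [S ::= r S g S]
rrSgSgS => rrrSgSgSgS   [S ::= r S g S]
rrrSgSgSgS => rrrrSgSgSgSgS   [S ::= r S g S]
rrrrSgSgSgSgS => rrrrhgSgSgSgS   [S ::= h]
rrrrhgSgSgSgS => rrrrhghgSgSgS   [S ::= h]
rrrrhghgSgSgS => rrrrhghghgSgS   [S ::= h]
rrrrhghghgSgS => rrrrhghghghgS   [S ::= h]
rrrrhghghghgS => rrrrhghghghgh   [S ::= h]

S => rSgS => rrSgSgS => rrrSgSgSgS => rrrrSgSgSgSgS => rrrrhgSgSgSgS => rrrrhghgSgSgS => rrrrhghghgSgS => rrrrhghghghgS => rrrrhghghghgh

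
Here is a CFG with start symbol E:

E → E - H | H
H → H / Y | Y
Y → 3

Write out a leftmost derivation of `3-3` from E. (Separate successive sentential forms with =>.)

E=>E-H=>H-H=>Y-H=>3-H=>3-Y=>3-3

E => E-H   [E → E - H]
E-H => H-H   [E → H]
H-H => Y-H   [H → Y]
Y-H => 3-H   [Y → 3]
3-H => 3-Y   [H → Y]
3-Y => 3-3   [Y → 3]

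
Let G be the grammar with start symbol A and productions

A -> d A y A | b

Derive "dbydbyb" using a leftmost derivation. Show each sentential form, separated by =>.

A => dAyA => dbyA => dbydAyA => dbydbyA => dbydbyb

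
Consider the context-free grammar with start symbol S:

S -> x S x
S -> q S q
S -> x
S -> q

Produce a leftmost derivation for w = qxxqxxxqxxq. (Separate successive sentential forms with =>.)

S => qSq => qxSxq => qxxSxxq => qxxqSqxxq => qxxqxSxqxxq => qxxqxxxqxxq

S => qSq   [S -> q S q]
qSq => qxSxq   [S -> x S x]
qxSxq => qxxSxxq   [S -> x S x]
qxxSxxq => qxxqSqxxq   [S -> q S q]
qxxqSqxxq => qxxqxSxqxxq   [S -> x S x]
qxxqxSxqxxq => qxxqxxxqxxq   [S -> x]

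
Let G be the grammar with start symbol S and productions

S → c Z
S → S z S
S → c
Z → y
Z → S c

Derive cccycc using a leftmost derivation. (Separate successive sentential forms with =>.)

S => cZ => cSc => ccZc => ccScc => cccZcc => cccycc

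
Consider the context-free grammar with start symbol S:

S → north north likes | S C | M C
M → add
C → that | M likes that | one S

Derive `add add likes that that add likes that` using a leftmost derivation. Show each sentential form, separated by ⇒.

S ⇒ S C   [S → S C]
S C ⇒ S C C   [S → S C]
S C C ⇒ M C C C   [S → M C]
M C C C ⇒ add C C C   [M → add]
add C C C ⇒ add M likes that C C   [C → M likes that]
add M likes that C C ⇒ add add likes that C C   [M → add]
add add likes that C C ⇒ add add likes that that C   [C → that]
add add likes that that C ⇒ add add likes that that M likes that   [C → M likes that]
add add likes that that M likes that ⇒ add add likes that that add likes that   [M → add]

S ⇒ S C ⇒ S C C ⇒ M C C C ⇒ add C C C ⇒ add M likes that C C ⇒ add add likes that C C ⇒ add add likes that that C ⇒ add add likes that that M likes that ⇒ add add likes that that add likes that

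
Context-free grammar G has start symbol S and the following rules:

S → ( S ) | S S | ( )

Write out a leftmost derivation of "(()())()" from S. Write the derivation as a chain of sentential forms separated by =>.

S=>SS=>(S)S=>(SS)S=>(()S)S=>(()())S=>(()())()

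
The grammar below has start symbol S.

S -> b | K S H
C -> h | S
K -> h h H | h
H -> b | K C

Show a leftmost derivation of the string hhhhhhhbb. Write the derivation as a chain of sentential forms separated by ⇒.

S ⇒ KSH ⇒ hhHSH ⇒ hhKCSH ⇒ hhhhHCSH ⇒ hhhhKCCSH ⇒ hhhhhCCSH ⇒ hhhhhhCSH ⇒ hhhhhhhSH ⇒ hhhhhhhbH ⇒ hhhhhhhbb

S ⇒ KSH   [S -> K S H]
KSH ⇒ hhHSH   [K -> h h H]
hhHSH ⇒ hhKCSH   [H -> K C]
hhKCSH ⇒ hhhhHCSH   [K -> h h H]
hhhhHCSH ⇒ hhhhKCCSH   [H -> K C]
hhhhKCCSH ⇒ hhhhhCCSH   [K -> h]
hhhhhCCSH ⇒ hhhhhhCSH   [C -> h]
hhhhhhCSH ⇒ hhhhhhhSH   [C -> h]
hhhhhhhSH ⇒ hhhhhhhbH   [S -> b]
hhhhhhhbH ⇒ hhhhhhhbb   [H -> b]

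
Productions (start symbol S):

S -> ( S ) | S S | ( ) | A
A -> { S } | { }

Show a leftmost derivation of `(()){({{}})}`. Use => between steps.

S => SS   [S -> S S]
SS => (S)S   [S -> ( S )]
(S)S => (())S   [S -> ( )]
(())S => (())A   [S -> A]
(())A => (()){S}   [A -> { S }]
(()){S} => (()){(S)}   [S -> ( S )]
(()){(S)} => (()){(A)}   [S -> A]
(()){(A)} => (()){({S})}   [A -> { S }]
(()){({S})} => (()){({A})}   [S -> A]
(()){({A})} => (()){({{}})}   [A -> { }]

S=>SS=>(S)S=>(())S=>(())A=>(()){S}=>(()){(S)}=>(()){(A)}=>(()){({S})}=>(()){({A})}=>(()){({{}})}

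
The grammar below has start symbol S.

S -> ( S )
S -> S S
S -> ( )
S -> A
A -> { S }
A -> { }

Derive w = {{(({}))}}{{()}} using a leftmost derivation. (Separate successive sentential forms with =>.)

S => SS => AS => {S}S => {A}S => {{S}}S => {{(S)}}S => {{((S))}}S => {{((A))}}S => {{(({}))}}S => {{(({}))}}A => {{(({}))}}{S} => {{(({}))}}{A} => {{(({}))}}{{S}} => {{(({}))}}{{()}}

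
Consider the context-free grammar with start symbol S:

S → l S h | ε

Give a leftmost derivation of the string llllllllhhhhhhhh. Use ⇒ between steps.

S ⇒ lSh ⇒ llShh ⇒ lllShhh ⇒ llllShhhh ⇒ lllllShhhhh ⇒ llllllShhhhhh ⇒ lllllllShhhhhhh ⇒ llllllllShhhhhhhh ⇒ llllllllhhhhhhhh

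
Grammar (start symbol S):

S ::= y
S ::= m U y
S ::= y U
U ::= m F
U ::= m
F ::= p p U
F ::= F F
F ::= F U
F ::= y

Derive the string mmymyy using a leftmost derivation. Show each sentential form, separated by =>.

S => mUy => mmFy => mmFUy => mmyUy => mmymFy => mmymyy

S => mUy   [S ::= m U y]
mUy => mmFy   [U ::= m F]
mmFy => mmFUy   [F ::= F U]
mmFUy => mmyUy   [F ::= y]
mmyUy => mmymFy   [U ::= m F]
mmymFy => mmymyy   [F ::= y]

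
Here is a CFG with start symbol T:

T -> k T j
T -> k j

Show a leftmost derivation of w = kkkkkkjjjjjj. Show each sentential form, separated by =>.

T => kTj   [T -> k T j]
kTj => kkTjj   [T -> k T j]
kkTjj => kkkTjjj   [T -> k T j]
kkkTjjj => kkkkTjjjj   [T -> k T j]
kkkkTjjjj => kkkkkTjjjjj   [T -> k T j]
kkkkkTjjjjj => kkkkkkjjjjjj   [T -> k j]

T=>kTj=>kkTjj=>kkkTjjj=>kkkkTjjjj=>kkkkkTjjjjj=>kkkkkkjjjjjj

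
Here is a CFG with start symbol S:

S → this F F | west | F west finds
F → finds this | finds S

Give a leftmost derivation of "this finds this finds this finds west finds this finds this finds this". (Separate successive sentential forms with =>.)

S => this F F   [S → this F F]
this F F => this finds S F   [F → finds S]
this finds S F => this finds this F F F   [S → this F F]
this finds this F F F => this finds this finds S F F   [F → finds S]
this finds this finds S F F => this finds this finds this F F F F   [S → this F F]
this finds this finds this F F F F => this finds this finds this finds S F F F   [F → finds S]
this finds this finds this finds S F F F => this finds this finds this finds west F F F   [S → west]
this finds this finds this finds west F F F => this finds this finds this finds west finds this F F   [F → finds this]
this finds this finds this finds west finds this F F => this finds this finds this finds west finds this finds this F   [F → finds this]
this finds this finds this finds west finds this finds this F => this finds this finds this finds west finds this finds this finds this   [F → finds this]

S => this F F => this finds S F => this finds this F F F => this finds this finds S F F => this finds this finds this F F F F => this finds this finds this finds S F F F => this finds this finds this finds west F F F => this finds this finds this finds west finds this F F => this finds this finds this finds west finds this finds this F => this finds this finds this finds west finds this finds this finds this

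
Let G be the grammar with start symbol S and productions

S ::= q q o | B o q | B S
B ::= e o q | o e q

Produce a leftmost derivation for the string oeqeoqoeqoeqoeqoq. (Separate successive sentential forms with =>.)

S=>BS=>oeqS=>oeqBS=>oeqeoqS=>oeqeoqBS=>oeqeoqoeqS=>oeqeoqoeqBS=>oeqeoqoeqoeqS=>oeqeoqoeqoeqBoq=>oeqeoqoeqoeqoeqoq

S => BS   [S ::= B S]
BS => oeqS   [B ::= o e q]
oeqS => oeqBS   [S ::= B S]
oeqBS => oeqeoqS   [B ::= e o q]
oeqeoqS => oeqeoqBS   [S ::= B S]
oeqeoqBS => oeqeoqoeqS   [B ::= o e q]
oeqeoqoeqS => oeqeoqoeqBS   [S ::= B S]
oeqeoqoeqBS => oeqeoqoeqoeqS   [B ::= o e q]
oeqeoqoeqoeqS => oeqeoqoeqoeqBoq   [S ::= B o q]
oeqeoqoeqoeqBoq => oeqeoqoeqoeqoeqoq   [B ::= o e q]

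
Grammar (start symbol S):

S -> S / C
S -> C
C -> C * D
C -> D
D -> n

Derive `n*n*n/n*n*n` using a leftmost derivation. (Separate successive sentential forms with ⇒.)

S ⇒ S/C   [S -> S / C]
S/C ⇒ C/C   [S -> C]
C/C ⇒ C*D/C   [C -> C * D]
C*D/C ⇒ C*D*D/C   [C -> C * D]
C*D*D/C ⇒ D*D*D/C   [C -> D]
D*D*D/C ⇒ n*D*D/C   [D -> n]
n*D*D/C ⇒ n*n*D/C   [D -> n]
n*n*D/C ⇒ n*n*n/C   [D -> n]
n*n*n/C ⇒ n*n*n/C*D   [C -> C * D]
n*n*n/C*D ⇒ n*n*n/C*D*D   [C -> C * D]
n*n*n/C*D*D ⇒ n*n*n/D*D*D   [C -> D]
n*n*n/D*D*D ⇒ n*n*n/n*D*D   [D -> n]
n*n*n/n*D*D ⇒ n*n*n/n*n*D   [D -> n]
n*n*n/n*n*D ⇒ n*n*n/n*n*n   [D -> n]

S⇒S/C⇒C/C⇒C*D/C⇒C*D*D/C⇒D*D*D/C⇒n*D*D/C⇒n*n*D/C⇒n*n*n/C⇒n*n*n/C*D⇒n*n*n/C*D*D⇒n*n*n/D*D*D⇒n*n*n/n*D*D⇒n*n*n/n*n*D⇒n*n*n/n*n*n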